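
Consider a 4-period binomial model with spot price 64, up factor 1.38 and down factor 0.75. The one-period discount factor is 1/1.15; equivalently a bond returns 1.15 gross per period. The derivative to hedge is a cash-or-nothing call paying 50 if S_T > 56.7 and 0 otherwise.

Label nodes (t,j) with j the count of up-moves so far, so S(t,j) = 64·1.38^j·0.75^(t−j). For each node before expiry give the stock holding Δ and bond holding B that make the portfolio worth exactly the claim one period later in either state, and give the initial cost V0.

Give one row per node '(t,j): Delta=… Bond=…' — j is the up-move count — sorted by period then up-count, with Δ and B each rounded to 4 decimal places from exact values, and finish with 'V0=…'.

Under the risk-neutral measure, an up-move has probability p* = (R−d)/(u−d) = 0.6349 and values discount at R = 1.15.
Terminal payoffs: V(4,0)=0.0000, V(4,1)=0.0000, V(4,2)=50.0000, V(4,3)=50.0000, V(4,4)=50.0000
Node (3,0) S=27.0000: V=(p*·0.0000+(1−p*)·0.0000)/1.15=0.0000; Δ=(0.0000−0.0000)/(37.2600−20.2500)=0.0000; B=V−Δ·S=0.0000
Node (3,1) S=49.6800: V=(p*·50.0000+(1−p*)·0.0000)/1.15=27.6052; Δ=(50.0000−0.0000)/(68.5584−37.2600)=1.5975; B=V−Δ·S=-51.7598
Node (3,2) S=91.4112: V=(p*·50.0000+(1−p*)·50.0000)/1.15=43.4783; Δ=(50.0000−50.0000)/(126.1475−68.5584)=0.0000; B=V−Δ·S=43.4783
Node (3,3) S=168.1966: V=(p*·50.0000+(1−p*)·50.0000)/1.15=43.4783; Δ=(50.0000−50.0000)/(232.1113−126.1475)=0.0000; B=V−Δ·S=43.4783
Node (2,0) S=36.0000: V=(p*·27.6052+(1−p*)·0.0000)/1.15=15.2410; Δ=(27.6052−0.0000)/(49.6800−27.0000)=1.2172; B=V−Δ·S=-28.5769
Node (2,1) S=66.2400: V=(p*·43.4783+(1−p*)·27.6052)/1.15=32.7681; Δ=(43.4783−27.6052)/(91.4112−49.6800)=0.3804; B=V−Δ·S=7.5729
Node (2,2) S=121.8816: V=(p*·43.4783+(1−p*)·43.4783)/1.15=37.8072; Δ=(43.4783−43.4783)/(168.1966−91.4112)=0.0000; B=V−Δ·S=37.8072
Node (1,0) S=48.0000: V=(p*·32.7681+(1−p*)·15.2410)/1.15=22.9299; Δ=(32.7681−15.2410)/(66.2400−36.0000)=0.5796; B=V−Δ·S=-4.8910
Node (1,1) S=88.3200: V=(p*·37.8072+(1−p*)·32.7681)/1.15=31.2761; Δ=(37.8072−32.7681)/(121.8816−66.2400)=0.0906; B=V−Δ·S=23.2776
Node (0,0) S=64.0000: V=(p*·31.2761+(1−p*)·22.9299)/1.15=24.5470; Δ=(31.2761−22.9299)/(88.3200−48.0000)=0.2070; B=V−Δ·S=11.2990
Self-financing check: at every node Δ·S+B equals the discounted successor values.

(0,0): Delta=0.2070 Bond=11.2990
(1,0): Delta=0.5796 Bond=-4.8910
(1,1): Delta=0.0906 Bond=23.2776
(2,0): Delta=1.2172 Bond=-28.5769
(2,1): Delta=0.3804 Bond=7.5729
(2,2): Delta=0.0000 Bond=37.8072
(3,0): Delta=0.0000 Bond=0.0000
(3,1): Delta=1.5975 Bond=-51.7598
(3,2): Delta=0.0000 Bond=43.4783
(3,3): Delta=0.0000 Bond=43.4783
V0=24.5470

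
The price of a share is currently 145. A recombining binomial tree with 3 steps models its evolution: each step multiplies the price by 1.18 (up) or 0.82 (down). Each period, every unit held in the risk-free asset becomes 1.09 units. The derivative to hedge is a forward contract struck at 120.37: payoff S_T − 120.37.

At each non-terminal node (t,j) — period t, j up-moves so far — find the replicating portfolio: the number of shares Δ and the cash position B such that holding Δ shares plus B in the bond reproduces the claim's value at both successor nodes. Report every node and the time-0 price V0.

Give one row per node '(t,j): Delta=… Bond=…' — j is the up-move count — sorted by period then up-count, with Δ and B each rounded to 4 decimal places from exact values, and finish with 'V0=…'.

(0,0): Delta=1.0000 Bond=-92.9477
(1,0): Delta=1.0000 Bond=-101.3130
(1,1): Delta=1.0000 Bond=-101.3130
(2,0): Delta=1.0000 Bond=-110.4312
(2,1): Delta=1.0000 Bond=-110.4312
(2,2): Delta=1.0000 Bond=-110.4312
V0=52.0523

Under the risk-neutral measure, an up-move has probability p* = (R−d)/(u−d) = 0.7500 and values discount at R = 1.09.
Payoff layer (t=3): V(3,0)=-40.4216, V(3,1)=-5.3224, V(3,2)=45.1864, V(3,3)=117.8696
  t=2,j=0: stock 97.4980 → up 115.0476 (V=-5.3224), down 79.9484 (V=-40.4216). Price -12.9332; hedge Δ=1.0000, bond B=-110.4312.
  t=2,j=1: stock 140.3020 → up 165.5564 (V=45.1864), down 115.0476 (V=-5.3224). Price 29.8708; hedge Δ=1.0000, bond B=-110.4312.
  t=2,j=2: stock 201.8980 → up 238.2396 (V=117.8696), down 165.5564 (V=45.1864). Price 91.4668; hedge Δ=1.0000, bond B=-110.4312.
  t=1,j=0: stock 118.9000 → up 140.3020 (V=29.8708), down 97.4980 (V=-12.9332). Price 17.5870; hedge Δ=1.0000, bond B=-101.3130.
  t=1,j=1: stock 171.1000 → up 201.8980 (V=91.4668), down 140.3020 (V=29.8708). Price 69.7870; hedge Δ=1.0000, bond B=-101.3130.
  t=0,j=0: stock 145.0000 → up 171.1000 (V=69.7870), down 118.9000 (V=17.5870). Price 52.0523; hedge Δ=1.0000, bond B=-92.9477.
Each (Δ,B) replicates both successor values, so the strategy is self-financing and V0 is arbitrage-free.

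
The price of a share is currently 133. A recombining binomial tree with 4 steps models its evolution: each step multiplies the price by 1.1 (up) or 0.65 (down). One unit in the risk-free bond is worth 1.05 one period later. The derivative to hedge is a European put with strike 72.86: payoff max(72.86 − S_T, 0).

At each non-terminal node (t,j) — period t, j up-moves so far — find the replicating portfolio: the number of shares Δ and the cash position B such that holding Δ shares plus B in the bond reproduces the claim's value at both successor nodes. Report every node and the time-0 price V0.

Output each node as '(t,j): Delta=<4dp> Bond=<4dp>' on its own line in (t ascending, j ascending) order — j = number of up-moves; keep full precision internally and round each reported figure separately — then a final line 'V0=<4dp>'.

Since d<R<u, set p* = (R−d)/(u−d) = 0.8889; price each node as the discounted p*-expectation of its children.
At expiry t=4: V(4,0)=49.1187, V(4,1)=32.6824, V(4,2)=4.8671, V(4,3)=0.0000, V(4,4)=0.0000
(3,0): S=36.5251. Δ = (V_up−V_dn)/(S_up−S_dn) = (32.6824−49.1187)/(40.1776−23.7413) = -1.0000. V = [p*·32.6824 + (1−p*)·49.1187]/1.05 = 32.8654. B = V − Δ·S = 69.3905.
(3,1): S=61.8118. Δ = (V_up−V_dn)/(S_up−S_dn) = (4.8671−32.6824)/(67.9929−40.1776) = -1.0000. V = [p*·4.8671 + (1−p*)·32.6824]/1.05 = 7.5787. B = V − Δ·S = 69.3905.
(3,2): S=104.6045. Δ = (V_up−V_dn)/(S_up−S_dn) = (0.0000−4.8671)/(115.0650−67.9929) = -0.1034. V = [p*·0.0000 + (1−p*)·4.8671]/1.05 = 0.5150. B = V − Δ·S = 11.3308.
(3,3): S=177.0230. Δ = (V_up−V_dn)/(S_up−S_dn) = (0.0000−0.0000)/(194.7253−115.0650) = 0.0000. V = [p*·0.0000 + (1−p*)·0.0000]/1.05 = 0.0000. B = V − Δ·S = 0.0000.
(2,0): S=56.1925. Δ = (V_up−V_dn)/(S_up−S_dn) = (7.5787−32.8654)/(61.8118−36.5251) = -1.0000. V = [p*·7.5787 + (1−p*)·32.8654]/1.05 = 9.8937. B = V − Δ·S = 66.0862.
(2,1): S=95.0950. Δ = (V_up−V_dn)/(S_up−S_dn) = (0.5150−7.5787)/(104.6045−61.8118) = -0.1651. V = [p*·0.5150 + (1−p*)·7.5787]/1.05 = 1.2380. B = V − Δ·S = 16.9351.
(2,2): S=160.9300. Δ = (V_up−V_dn)/(S_up−S_dn) = (0.0000−0.5150)/(177.0230−104.6045) = -0.0071. V = [p*·0.0000 + (1−p*)·0.5150]/1.05 = 0.0545. B = V − Δ·S = 1.1990.
(1,0): S=86.4500. Δ = (V_up−V_dn)/(S_up−S_dn) = (1.2380−9.8937)/(95.0950−56.1925) = -0.2225. V = [p*·1.2380 + (1−p*)·9.8937]/1.05 = 2.0950. B = V − Δ·S = 21.3298.
(1,1): S=146.3000. Δ = (V_up−V_dn)/(S_up−S_dn) = (0.0545−1.2380)/(160.9300−95.0950) = -0.0180. V = [p*·0.0545 + (1−p*)·1.2380]/1.05 = 0.1771. B = V − Δ·S = 2.8071.
(0,0): S=133.0000. Δ = (V_up−V_dn)/(S_up−S_dn) = (0.1771−2.0950)/(146.3000−86.4500) = -0.0320. V = [p*·0.1771 + (1−p*)·2.0950]/1.05 = 0.3717. B = V − Δ·S = 4.6335.
Check: Δ(0,0)·S0 + B(0,0) = 0.3717 = V0.

(0,0): Delta=-0.0320 Bond=4.6335
(1,0): Delta=-0.2225 Bond=21.3298
(1,1): Delta=-0.0180 Bond=2.8071
(2,0): Delta=-1.0000 Bond=66.0862
(2,1): Delta=-0.1651 Bond=16.9351
(2,2): Delta=-0.0071 Bond=1.1990
(3,0): Delta=-1.0000 Bond=69.3905
(3,1): Delta=-1.0000 Bond=69.3905
(3,2): Delta=-0.1034 Bond=11.3308
(3,3): Delta=0.0000 Bond=0.0000
V0=0.3717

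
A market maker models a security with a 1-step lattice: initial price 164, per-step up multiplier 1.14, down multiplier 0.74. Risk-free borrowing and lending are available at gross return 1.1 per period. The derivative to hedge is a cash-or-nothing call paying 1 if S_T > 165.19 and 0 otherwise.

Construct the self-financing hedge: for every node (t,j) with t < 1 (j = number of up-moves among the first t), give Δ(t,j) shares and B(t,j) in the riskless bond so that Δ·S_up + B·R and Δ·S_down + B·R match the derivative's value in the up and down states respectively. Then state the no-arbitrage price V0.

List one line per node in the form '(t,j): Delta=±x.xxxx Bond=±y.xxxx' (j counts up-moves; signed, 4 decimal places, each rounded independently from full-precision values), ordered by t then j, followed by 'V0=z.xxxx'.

Risk-neutral probability p* = (R−d)/(u−d) = (1.1−0.74)/(1.14−0.74) = 0.9000.
Payoff layer (t=1): V(1,0)=0.0000, V(1,1)=1.0000
  t=0,j=0: stock 164.0000 → up 186.9600 (V=1.0000), down 121.3600 (V=0.0000). Price 0.8182; hedge Δ=0.0152, bond B=-1.6818.
Each (Δ,B) replicates both successor values, so the strategy is self-financing and V0 is arbitrage-free.

(0,0): Delta=0.0152 Bond=-1.6818
V0=0.8182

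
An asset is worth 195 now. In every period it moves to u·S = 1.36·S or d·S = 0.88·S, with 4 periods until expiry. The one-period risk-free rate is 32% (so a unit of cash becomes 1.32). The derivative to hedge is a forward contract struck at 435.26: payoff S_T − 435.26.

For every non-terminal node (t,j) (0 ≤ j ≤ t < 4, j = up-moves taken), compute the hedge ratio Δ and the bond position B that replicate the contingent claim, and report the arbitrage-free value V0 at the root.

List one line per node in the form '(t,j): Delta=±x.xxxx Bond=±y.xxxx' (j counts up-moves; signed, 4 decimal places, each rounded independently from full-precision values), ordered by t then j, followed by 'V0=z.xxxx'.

No-arbitrage ⇒ martingale measure with p* = (R−d)/(u−d) = 0.9167.
Payoff layer (t=4): V(4,0)=-318.3194, V(4,1)=-254.5336, V(4,2)=-155.9556, V(4,3)=-3.6078, V(4,4)=231.8389
  t=3,j=0: stock 132.8870 → up 180.7264 (V=-254.5336), down 116.9406 (V=-318.3194). Price -196.8554; hedge Δ=1.0000, bond B=-329.7424.
  t=3,j=1: stock 205.3709 → up 279.3044 (V=-155.9556), down 180.7264 (V=-254.5336). Price -124.3715; hedge Δ=1.0000, bond B=-329.7424.
  t=3,j=2: stock 317.3914 → up 431.6522 (V=-3.6078), down 279.3044 (V=-155.9556). Price -12.3511; hedge Δ=1.0000, bond B=-329.7424.
  t=3,j=3: stock 490.5139 → up 667.0989 (V=231.8389), down 431.6522 (V=-3.6078). Price 160.7715; hedge Δ=1.0000, bond B=-329.7424.
  t=2,j=0: stock 151.0080 → up 205.3709 (V=-124.3715), down 132.8870 (V=-196.8554). Price -98.7969; hedge Δ=1.0000, bond B=-249.8049.
  t=2,j=1: stock 233.3760 → up 317.3914 (V=-12.3511), down 205.3709 (V=-124.3715). Price -16.4289; hedge Δ=1.0000, bond B=-249.8049.
  t=2,j=2: stock 360.6720 → up 490.5139 (V=160.7715), down 317.3914 (V=-12.3511). Price 110.8671; hedge Δ=1.0000, bond B=-249.8049.
  t=1,j=0: stock 171.6000 → up 233.3760 (V=-16.4289), down 151.0080 (V=-98.7969). Price -17.6461; hedge Δ=1.0000, bond B=-189.2461.
  t=1,j=1: stock 265.2000 → up 360.6720 (V=110.8671), down 233.3760 (V=-16.4289). Price 75.9539; hedge Δ=1.0000, bond B=-189.2461.
  t=0,j=0: stock 195.0000 → up 265.2000 (V=75.9539), down 171.6000 (V=-17.6461). Price 51.6317; hedge Δ=1.0000, bond B=-143.3683.
Self-financing check: at every node Δ·S+B equals the discounted successor values.

(0,0): Delta=1.0000 Bond=-143.3683
(1,0): Delta=1.0000 Bond=-189.2461
(1,1): Delta=1.0000 Bond=-189.2461
(2,0): Delta=1.0000 Bond=-249.8049
(2,1): Delta=1.0000 Bond=-249.8049
(2,2): Delta=1.0000 Bond=-249.8049
(3,0): Delta=1.0000 Bond=-329.7424
(3,1): Delta=1.0000 Bond=-329.7424
(3,2): Delta=1.0000 Bond=-329.7424
(3,3): Delta=1.0000 Bond=-329.7424
V0=51.6317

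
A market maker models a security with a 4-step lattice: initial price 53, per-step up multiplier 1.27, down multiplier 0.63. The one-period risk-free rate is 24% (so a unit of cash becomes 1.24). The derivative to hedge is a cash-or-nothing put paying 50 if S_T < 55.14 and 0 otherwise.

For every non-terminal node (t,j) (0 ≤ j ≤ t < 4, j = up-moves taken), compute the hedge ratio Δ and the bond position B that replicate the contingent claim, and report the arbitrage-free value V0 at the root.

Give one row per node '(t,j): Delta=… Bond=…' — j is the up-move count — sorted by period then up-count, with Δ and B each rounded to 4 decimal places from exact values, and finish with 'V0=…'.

The replicating-portfolio and risk-neutral prices coincide; use p* = (1.24−0.63)/(1.27−0.63) = 0.9531 for the latter.
At expiry t=4: V(4,0)=50.0000, V(4,1)=50.0000, V(4,2)=50.0000, V(4,3)=0.0000, V(4,4)=0.0000
Node (3,0) S=13.2525: V=(p*·50.0000+(1−p*)·50.0000)/1.24=40.3226; Δ=(50.0000−50.0000)/(16.8307−8.3491)=0.0000; B=V−Δ·S=40.3226
Node (3,1) S=26.7153: V=(p*·50.0000+(1−p*)·50.0000)/1.24=40.3226; Δ=(50.0000−50.0000)/(33.9285−16.8307)=0.0000; B=V−Δ·S=40.3226
Node (3,2) S=53.8547: V=(p*·0.0000+(1−p*)·50.0000)/1.24=1.8901; Δ=(0.0000−50.0000)/(68.3955−33.9285)=-1.4507; B=V−Δ·S=80.0151
Node (3,3) S=108.5643: V=(p*·0.0000+(1−p*)·0.0000)/1.24=0.0000; Δ=(0.0000−0.0000)/(137.8767−68.3955)=0.0000; B=V−Δ·S=0.0000
Node (2,0) S=21.0357: V=(p*·40.3226+(1−p*)·40.3226)/1.24=32.5182; Δ=(40.3226−40.3226)/(26.7153−13.2525)=0.0000; B=V−Δ·S=32.5182
Node (2,1) S=42.4053: V=(p*·1.8901+(1−p*)·40.3226)/1.24=2.9771; Δ=(1.8901−40.3226)/(53.8547−26.7153)=-1.4161; B=V−Δ·S=63.0278
Node (2,2) S=85.4837: V=(p*·0.0000+(1−p*)·1.8901)/1.24=0.0715; Δ=(0.0000−1.8901)/(108.5643−53.8547)=-0.0345; B=V−Δ·S=3.0248
Node (1,0) S=33.3900: V=(p*·2.9771+(1−p*)·32.5182)/1.24=3.5176; Δ=(2.9771−32.5182)/(42.4053−21.0357)=-1.3824; B=V−Δ·S=49.6756
Node (1,1) S=67.3100: V=(p*·0.0715+(1−p*)·2.9771)/1.24=0.1675; Δ=(0.0715−2.9771)/(85.4837−42.4053)=-0.0675; B=V−Δ·S=4.7076
Node (0,0) S=53.0000: V=(p*·0.1675+(1−p*)·3.5176)/1.24=0.2617; Δ=(0.1675−3.5176)/(67.3100−33.3900)=-0.0988; B=V−Δ·S=5.4963
Check: Δ(0,0)·S0 + B(0,0) = 0.2617 = V0.

(0,0): Delta=-0.0988 Bond=5.4963
(1,0): Delta=-1.3824 Bond=49.6756
(1,1): Delta=-0.0675 Bond=4.7076
(2,0): Delta=0.0000 Bond=32.5182
(2,1): Delta=-1.4161 Bond=63.0278
(2,2): Delta=-0.0345 Bond=3.0248
(3,0): Delta=0.0000 Bond=40.3226
(3,1): Delta=0.0000 Bond=40.3226
(3,2): Delta=-1.4507 Bond=80.0151
(3,3): Delta=0.0000 Bond=0.0000
V0=0.2617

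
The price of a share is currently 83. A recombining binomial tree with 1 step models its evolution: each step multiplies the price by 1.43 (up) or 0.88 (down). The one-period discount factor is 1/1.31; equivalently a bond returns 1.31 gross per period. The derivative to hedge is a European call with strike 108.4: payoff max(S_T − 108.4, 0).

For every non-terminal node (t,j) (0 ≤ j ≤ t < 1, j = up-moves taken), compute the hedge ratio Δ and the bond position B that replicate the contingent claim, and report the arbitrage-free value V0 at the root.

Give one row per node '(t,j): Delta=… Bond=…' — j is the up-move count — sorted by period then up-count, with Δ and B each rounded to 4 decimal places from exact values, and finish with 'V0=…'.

No-arbitrage ⇒ martingale measure with p* = (R−d)/(u−d) = 0.7818.
Terminal values V(1,·): V(1,0)=0.0000, V(1,1)=10.2900
(0,0): S=83.0000. Δ = (V_up−V_dn)/(S_up−S_dn) = (10.2900−0.0000)/(118.6900−73.0400) = 0.2254. V = [p*·10.2900 + (1−p*)·0.0000]/1.31 = 6.1412. B = V − Δ·S = -12.5679.
Self-financing check: at every node Δ·S+B equals the discounted successor values.

(0,0): Delta=0.2254 Bond=-12.5679
V0=6.1412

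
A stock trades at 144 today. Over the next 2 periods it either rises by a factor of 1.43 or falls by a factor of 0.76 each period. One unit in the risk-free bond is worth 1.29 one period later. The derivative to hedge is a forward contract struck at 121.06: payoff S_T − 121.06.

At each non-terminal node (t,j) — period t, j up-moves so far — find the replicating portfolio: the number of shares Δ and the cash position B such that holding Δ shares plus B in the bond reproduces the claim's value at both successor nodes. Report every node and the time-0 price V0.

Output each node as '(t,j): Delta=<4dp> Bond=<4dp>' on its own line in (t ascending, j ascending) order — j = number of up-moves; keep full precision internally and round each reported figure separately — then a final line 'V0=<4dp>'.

(0,0): Delta=1.0000 Bond=-72.7480
(1,0): Delta=1.0000 Bond=-93.8450
(1,1): Delta=1.0000 Bond=-93.8450
V0=71.2520

Under the risk-neutral measure, an up-move has probability p* = (R−d)/(u−d) = 0.7910 and values discount at R = 1.29.
Payoff layer (t=2): V(2,0)=-37.8856, V(2,1)=35.4392, V(2,2)=173.4056
Node (1,0) S=109.4400: V=(p*·35.4392+(1−p*)·-37.8856)/1.29=15.5950; Δ=(35.4392−-37.8856)/(156.4992−83.1744)=1.0000; B=V−Δ·S=-93.8450
Node (1,1) S=205.9200: V=(p*·173.4056+(1−p*)·35.4392)/1.29=112.0750; Δ=(173.4056−35.4392)/(294.4656−156.4992)=1.0000; B=V−Δ·S=-93.8450
Node (0,0) S=144.0000: V=(p*·112.0750+(1−p*)·15.5950)/1.29=71.2520; Δ=(112.0750−15.5950)/(205.9200−109.4400)=1.0000; B=V−Δ·S=-72.7480
Check: Δ(0,0)·S0 + B(0,0) = 71.2520 = V0.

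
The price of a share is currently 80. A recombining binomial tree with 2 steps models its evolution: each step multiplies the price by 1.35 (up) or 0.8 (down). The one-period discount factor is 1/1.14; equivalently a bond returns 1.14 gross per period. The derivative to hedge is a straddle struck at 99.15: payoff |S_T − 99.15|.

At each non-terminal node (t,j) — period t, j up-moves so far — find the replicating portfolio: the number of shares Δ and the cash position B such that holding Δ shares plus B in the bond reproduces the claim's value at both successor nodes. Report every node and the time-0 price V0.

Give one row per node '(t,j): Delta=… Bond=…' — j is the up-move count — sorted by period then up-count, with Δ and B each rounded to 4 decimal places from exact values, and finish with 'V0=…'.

No-arbitrage ⇒ martingale measure with p* = (R−d)/(u−d) = 0.6182.
Terminal values V(2,·): V(2,0)=47.9500, V(2,1)=12.7500, V(2,2)=46.6500
(1,0): S=64.0000. Δ = (V_up−V_dn)/(S_up−S_dn) = (12.7500−47.9500)/(86.4000−51.2000) = -1.0000. V = [p*·12.7500 + (1−p*)·47.9500]/1.14 = 22.9737. B = V − Δ·S = 86.9737.
(1,1): S=108.0000. Δ = (V_up−V_dn)/(S_up−S_dn) = (46.6500−12.7500)/(145.8000−86.4000) = 0.5707. V = [p*·46.6500 + (1−p*)·12.7500]/1.14 = 29.5670. B = V − Δ·S = -32.0694.
(0,0): S=80.0000. Δ = (V_up−V_dn)/(S_up−S_dn) = (29.5670−22.9737)/(108.0000−64.0000) = 0.1498. V = [p*·29.5670 + (1−p*)·22.9737]/1.14 = 23.7277. B = V − Δ·S = 11.7398.
Root portfolio cost Δ·80+B reproduces V0=23.7277.

(0,0): Delta=0.1498 Bond=11.7398
(1,0): Delta=-1.0000 Bond=86.9737
(1,1): Delta=0.5707 Bond=-32.0694
V0=23.7277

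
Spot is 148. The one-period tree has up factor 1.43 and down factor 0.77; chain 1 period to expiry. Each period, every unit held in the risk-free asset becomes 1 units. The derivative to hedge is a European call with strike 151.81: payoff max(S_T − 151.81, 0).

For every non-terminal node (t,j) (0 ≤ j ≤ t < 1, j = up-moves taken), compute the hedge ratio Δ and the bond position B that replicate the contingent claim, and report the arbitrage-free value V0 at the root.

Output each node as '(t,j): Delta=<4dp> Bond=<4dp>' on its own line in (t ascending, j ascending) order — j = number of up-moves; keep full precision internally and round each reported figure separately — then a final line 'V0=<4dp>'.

(0,0): Delta=0.6125 Bond=-69.8017
V0=20.8498

Since d<R<u, set p* = (R−d)/(u−d) = 0.3485; price each node as the discounted p*-expectation of its children.
Terminal payoffs: V(1,0)=0.0000, V(1,1)=59.8300
(0,0): S=148.0000. Δ = (V_up−V_dn)/(S_up−S_dn) = (59.8300−0.0000)/(211.6400−113.9600) = 0.6125. V = [p*·59.8300 + (1−p*)·0.0000]/1 = 20.8498. B = V − Δ·S = -69.8017.
Root portfolio cost Δ·148+B reproduces V0=20.8498.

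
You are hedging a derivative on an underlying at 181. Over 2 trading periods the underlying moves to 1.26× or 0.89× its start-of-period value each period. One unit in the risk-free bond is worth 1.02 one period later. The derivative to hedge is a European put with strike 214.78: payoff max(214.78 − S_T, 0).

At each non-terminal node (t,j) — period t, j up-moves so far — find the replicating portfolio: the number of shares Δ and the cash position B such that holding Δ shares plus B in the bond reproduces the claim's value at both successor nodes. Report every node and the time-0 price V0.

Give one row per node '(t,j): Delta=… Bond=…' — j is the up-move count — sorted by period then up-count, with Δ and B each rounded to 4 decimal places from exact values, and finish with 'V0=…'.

No-arbitrage ⇒ martingale measure with p* = (R−d)/(u−d) = 0.3514.
Terminal payoffs: V(2,0)=71.4099, V(2,1)=11.8066, V(2,2)=0.0000
  t=1,j=0: stock 161.0900 → up 202.9734 (V=11.8066), down 143.3701 (V=71.4099). Price 49.4786; hedge Δ=-1.0000, bond B=210.5686.
  t=1,j=1: stock 228.0600 → up 287.3556 (V=0.0000), down 202.9734 (V=11.8066). Price 7.5082; hedge Δ=-0.1399, bond B=39.4179.
  t=0,j=0: stock 181.0000 → up 228.0600 (V=7.5082), down 161.0900 (V=49.4786). Price 34.0512; hedge Δ=-0.6267, bond B=147.4849.
Self-financing check: at every node Δ·S+B equals the discounted successor values.

(0,0): Delta=-0.6267 Bond=147.4849
(1,0): Delta=-1.0000 Bond=210.5686
(1,1): Delta=-0.1399 Bond=39.4179
V0=34.0512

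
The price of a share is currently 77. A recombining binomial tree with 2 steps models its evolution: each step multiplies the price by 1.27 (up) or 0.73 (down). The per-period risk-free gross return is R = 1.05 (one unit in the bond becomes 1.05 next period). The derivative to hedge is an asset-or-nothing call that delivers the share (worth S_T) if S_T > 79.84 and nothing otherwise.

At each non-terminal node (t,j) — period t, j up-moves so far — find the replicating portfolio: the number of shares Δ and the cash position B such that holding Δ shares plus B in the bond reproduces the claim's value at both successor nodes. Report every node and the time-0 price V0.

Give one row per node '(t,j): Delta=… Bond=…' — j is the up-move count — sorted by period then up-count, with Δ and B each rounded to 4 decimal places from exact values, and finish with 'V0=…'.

No-arbitrage ⇒ martingale measure with p* = (R−d)/(u−d) = 0.5926.
Terminal payoffs: V(2,0)=0.0000, V(2,1)=0.0000, V(2,2)=124.1933
(1,0): S=56.2100. Δ = (V_up−V_dn)/(S_up−S_dn) = (0.0000−0.0000)/(71.3867−41.0333) = 0.0000. V = [p*·0.0000 + (1−p*)·0.0000]/1.05 = 0.0000. B = V − Δ·S = 0.0000.
(1,1): S=97.7900. Δ = (V_up−V_dn)/(S_up−S_dn) = (124.1933−0.0000)/(124.1933−71.3867) = 2.3519. V = [p*·124.1933 + (1−p*)·0.0000]/1.05 = 70.0915. B = V − Δ·S = -159.8961.
(0,0): S=77.0000. Δ = (V_up−V_dn)/(S_up−S_dn) = (70.0915−0.0000)/(97.7900−56.2100) = 1.6857. V = [p*·70.0915 + (1−p*)·0.0000]/1.05 = 39.5578. B = V − Δ·S = -90.2412.
Root portfolio cost Δ·77+B reproduces V0=39.5578.

(0,0): Delta=1.6857 Bond=-90.2412
(1,0): Delta=0.0000 Bond=0.0000
(1,1): Delta=2.3519 Bond=-159.8961
V0=39.5578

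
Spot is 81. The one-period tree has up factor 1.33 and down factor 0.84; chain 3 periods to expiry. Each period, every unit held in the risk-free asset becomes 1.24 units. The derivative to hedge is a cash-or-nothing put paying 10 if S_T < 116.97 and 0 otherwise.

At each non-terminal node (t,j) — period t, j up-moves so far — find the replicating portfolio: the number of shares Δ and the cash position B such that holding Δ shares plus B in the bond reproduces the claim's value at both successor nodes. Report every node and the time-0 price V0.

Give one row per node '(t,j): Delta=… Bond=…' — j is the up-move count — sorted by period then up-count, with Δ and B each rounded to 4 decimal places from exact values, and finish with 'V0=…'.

(0,0): Delta=-0.0491 Bond=4.4460
(1,0): Delta=-0.1975 Bond=15.6049
(1,1): Delta=-0.0281 Bond=3.2423
(2,0): Delta=0.0000 Bond=8.0645
(2,1): Delta=-0.2255 Bond=21.8894
(2,2): Delta=0.0000 Bond=0.0000
V0=0.4658

Risk-neutral probability p* = (R−d)/(u−d) = (1.24−0.84)/(1.33−0.84) = 0.8163.
Terminal values V(3,·): V(3,0)=10.0000, V(3,1)=10.0000, V(3,2)=0.0000, V(3,3)=0.0000
(2,0): S=57.1536. Δ = (V_up−V_dn)/(S_up−S_dn) = (10.0000−10.0000)/(76.0143−48.0090) = 0.0000. V = [p*·10.0000 + (1−p*)·10.0000]/1.24 = 8.0645. B = V − Δ·S = 8.0645.
(2,1): S=90.4932. Δ = (V_up−V_dn)/(S_up−S_dn) = (0.0000−10.0000)/(120.3560−76.0143) = -0.2255. V = [p*·0.0000 + (1−p*)·10.0000]/1.24 = 1.4812. B = V − Δ·S = 21.8894.
(2,2): S=143.2809. Δ = (V_up−V_dn)/(S_up−S_dn) = (0.0000−0.0000)/(190.5636−120.3560) = 0.0000. V = [p*·0.0000 + (1−p*)·0.0000]/1.24 = 0.0000. B = V − Δ·S = 0.0000.
(1,0): S=68.0400. Δ = (V_up−V_dn)/(S_up−S_dn) = (1.4812−8.0645)/(90.4932−57.1536) = -0.1975. V = [p*·1.4812 + (1−p*)·8.0645]/1.24 = 2.1697. B = V − Δ·S = 15.6049.
(1,1): S=107.7300. Δ = (V_up−V_dn)/(S_up−S_dn) = (0.0000−1.4812)/(143.2809−90.4932) = -0.0281. V = [p*·0.0000 + (1−p*)·1.4812]/1.24 = 0.2194. B = V − Δ·S = 3.2423.
(0,0): S=81.0000. Δ = (V_up−V_dn)/(S_up−S_dn) = (0.2194−2.1697)/(107.7300−68.0400) = -0.0491. V = [p*·0.2194 + (1−p*)·2.1697]/1.24 = 0.4658. B = V − Δ·S = 4.4460.
Root portfolio cost Δ·81+B reproduces V0=0.4658.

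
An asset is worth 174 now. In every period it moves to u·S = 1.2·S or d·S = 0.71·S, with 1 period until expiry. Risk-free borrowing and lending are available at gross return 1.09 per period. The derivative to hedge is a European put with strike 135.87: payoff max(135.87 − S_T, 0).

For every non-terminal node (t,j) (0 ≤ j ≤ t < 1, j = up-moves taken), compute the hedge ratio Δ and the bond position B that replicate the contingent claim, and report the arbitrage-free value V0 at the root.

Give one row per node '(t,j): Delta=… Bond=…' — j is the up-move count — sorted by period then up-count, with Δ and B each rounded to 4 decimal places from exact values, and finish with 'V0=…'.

Risk-neutral probability p* = (R−d)/(u−d) = (1.09−0.71)/(1.2−0.71) = 0.7755.
Terminal payoffs: V(1,0)=12.3300, V(1,1)=0.0000
  t=0,j=0: stock 174.0000 → up 208.8000 (V=0.0000), down 123.5400 (V=12.3300). Price 2.5394; hedge Δ=-0.1446, bond B=27.7027.
Root portfolio cost Δ·174+B reproduces V0=2.5394.

(0,0): Delta=-0.1446 Bond=27.7027
V0=2.5394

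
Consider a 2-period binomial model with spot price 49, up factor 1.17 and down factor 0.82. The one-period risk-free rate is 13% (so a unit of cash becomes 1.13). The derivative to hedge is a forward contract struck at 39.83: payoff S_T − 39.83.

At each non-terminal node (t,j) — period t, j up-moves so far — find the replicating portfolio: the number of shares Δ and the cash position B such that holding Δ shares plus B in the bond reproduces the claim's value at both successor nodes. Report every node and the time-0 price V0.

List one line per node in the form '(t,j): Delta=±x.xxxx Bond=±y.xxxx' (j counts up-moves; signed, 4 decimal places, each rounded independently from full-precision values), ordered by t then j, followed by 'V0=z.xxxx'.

No-arbitrage ⇒ martingale measure with p* = (R−d)/(u−d) = 0.8857.
Terminal payoffs: V(2,0)=-6.8824, V(2,1)=7.1806, V(2,2)=27.2461
Node (1,0) S=40.1800: V=(p*·7.1806+(1−p*)·-6.8824)/1.13=4.9322; Δ=(7.1806−-6.8824)/(47.0106−32.9476)=1.0000; B=V−Δ·S=-35.2478
Node (1,1) S=57.3300: V=(p*·27.2461+(1−p*)·7.1806)/1.13=22.0822; Δ=(27.2461−7.1806)/(67.0761−47.0106)=1.0000; B=V−Δ·S=-35.2478
Node (0,0) S=49.0000: V=(p*·22.0822+(1−p*)·4.9322)/1.13=17.8073; Δ=(22.0822−4.9322)/(57.3300−40.1800)=1.0000; B=V−Δ·S=-31.1927
Each (Δ,B) replicates both successor values, so the strategy is self-financing and V0 is arbitrage-free.

(0,0): Delta=1.0000 Bond=-31.1927
(1,0): Delta=1.0000 Bond=-35.2478
(1,1): Delta=1.0000 Bond=-35.2478
V0=17.8073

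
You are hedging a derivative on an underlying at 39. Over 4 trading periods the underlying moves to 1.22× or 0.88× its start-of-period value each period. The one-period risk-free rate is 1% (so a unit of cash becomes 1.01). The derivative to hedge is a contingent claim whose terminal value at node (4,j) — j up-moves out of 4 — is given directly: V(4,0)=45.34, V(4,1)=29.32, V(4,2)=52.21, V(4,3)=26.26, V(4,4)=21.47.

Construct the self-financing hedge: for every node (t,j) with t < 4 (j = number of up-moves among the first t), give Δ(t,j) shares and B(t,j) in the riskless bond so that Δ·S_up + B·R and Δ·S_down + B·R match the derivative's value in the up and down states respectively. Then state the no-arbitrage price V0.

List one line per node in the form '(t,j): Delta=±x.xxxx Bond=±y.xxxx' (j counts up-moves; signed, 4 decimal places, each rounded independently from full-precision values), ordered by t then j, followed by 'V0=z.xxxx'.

The replicating-portfolio and risk-neutral prices coincide; use p* = (1.01−0.88)/(1.22−0.88) = 0.3824 for the latter.
Payoff layer (t=4): V(4,0)=45.3400, V(4,1)=29.3200, V(4,2)=52.2100, V(4,3)=26.2600, V(4,4)=21.4700
(3,0): S=26.5774. Δ = (V_up−V_dn)/(S_up−S_dn) = (29.3200−45.3400)/(32.4244−23.3881) = -1.7728. V = [p*·29.3200 + (1−p*)·45.3400]/1.01 = 38.8264. B = V − Δ·S = 85.9441.
(3,1): S=36.8460. Δ = (V_up−V_dn)/(S_up−S_dn) = (52.2100−29.3200)/(44.9521−32.4244) = 1.8272. V = [p*·52.2100 + (1−p*)·29.3200]/1.01 = 37.6951. B = V − Δ·S = -29.6284.
(3,2): S=51.0819. Δ = (V_up−V_dn)/(S_up−S_dn) = (26.2600−52.2100)/(62.3199−44.9521) = -1.4941. V = [p*·26.2600 + (1−p*)·52.2100]/1.01 = 41.8692. B = V − Δ·S = 118.1928.
(3,3): S=70.8181. Δ = (V_up−V_dn)/(S_up−S_dn) = (21.4700−26.2600)/(86.3980−62.3199) = -0.1989. V = [p*·21.4700 + (1−p*)·26.2600]/1.01 = 24.1867. B = V − Δ·S = 38.2749.
(2,0): S=30.2016. Δ = (V_up−V_dn)/(S_up−S_dn) = (37.6951−38.8264)/(36.8460−26.5774) = -0.1102. V = [p*·37.6951 + (1−p*)·38.8264]/1.01 = 38.0137. B = V − Δ·S = 41.3412.
(2,1): S=41.8704. Δ = (V_up−V_dn)/(S_up−S_dn) = (41.8692−37.6951)/(51.0819−36.8460) = 0.2932. V = [p*·41.8692 + (1−p*)·37.6951]/1.01 = 38.9021. B = V − Δ·S = 26.6252.
(2,2): S=58.0476. Δ = (V_up−V_dn)/(S_up−S_dn) = (24.1867−41.8692)/(70.8181−51.0819) = -0.8959. V = [p*·24.1867 + (1−p*)·41.8692]/1.01 = 34.7607. B = V − Δ·S = 86.7683.
(1,0): S=34.3200. Δ = (V_up−V_dn)/(S_up−S_dn) = (38.9021−38.0137)/(41.8704−30.2016) = 0.0761. V = [p*·38.9021 + (1−p*)·38.0137]/1.01 = 37.9737. B = V − Δ·S = 35.3609.
(1,1): S=47.5800. Δ = (V_up−V_dn)/(S_up−S_dn) = (34.7607−38.9021)/(58.0476−41.8704) = -0.2560. V = [p*·34.7607 + (1−p*)·38.9021]/1.01 = 36.9491. B = V − Δ·S = 49.1298.
(0,0): S=39.0000. Δ = (V_up−V_dn)/(S_up−S_dn) = (36.9491−37.9737)/(47.5800−34.3200) = -0.0773. V = [p*·36.9491 + (1−p*)·37.9737]/1.01 = 37.2098. B = V − Δ·S = 40.2232.
Root portfolio cost Δ·39+B reproduces V0=37.2098.

(0,0): Delta=-0.0773 Bond=40.2232
(1,0): Delta=0.0761 Bond=35.3609
(1,1): Delta=-0.2560 Bond=49.1298
(2,0): Delta=-0.1102 Bond=41.3412
(2,1): Delta=0.2932 Bond=26.6252
(2,2): Delta=-0.8959 Bond=86.7683
(3,0): Delta=-1.7728 Bond=85.9441
(3,1): Delta=1.8272 Bond=-29.6284
(3,2): Delta=-1.4941 Bond=118.1928
(3,3): Delta=-0.1989 Bond=38.2749
V0=37.2098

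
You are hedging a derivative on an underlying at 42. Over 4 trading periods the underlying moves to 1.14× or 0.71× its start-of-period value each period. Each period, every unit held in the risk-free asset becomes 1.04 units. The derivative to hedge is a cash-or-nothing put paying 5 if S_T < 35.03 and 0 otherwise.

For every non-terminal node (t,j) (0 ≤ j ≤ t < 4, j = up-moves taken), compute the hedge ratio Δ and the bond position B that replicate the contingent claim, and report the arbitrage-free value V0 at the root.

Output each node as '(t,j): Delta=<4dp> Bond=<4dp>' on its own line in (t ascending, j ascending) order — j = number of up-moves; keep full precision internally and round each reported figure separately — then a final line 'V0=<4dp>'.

Since d<R<u, set p* = (R−d)/(u−d) = 0.7674; price each node as the discounted p*-expectation of its children.
At expiry t=4: V(4,0)=5.0000, V(4,1)=5.0000, V(4,2)=5.0000, V(4,3)=0.0000, V(4,4)=0.0000
  t=3,j=0: stock 15.0323 → up 17.1368 (V=5.0000), down 10.6729 (V=5.0000). Price 4.8077; hedge Δ=0.0000, bond B=4.8077.
  t=3,j=1: stock 24.1363 → up 27.5154 (V=5.0000), down 17.1368 (V=5.0000). Price 4.8077; hedge Δ=0.0000, bond B=4.8077.
  t=3,j=2: stock 38.7541 → up 44.1796 (V=0.0000), down 27.5154 (V=5.0000). Price 1.1181; hedge Δ=-0.3000, bond B=12.7460.
  t=3,j=3: stock 62.2248 → up 70.9363 (V=0.0000), down 44.1796 (V=0.0000). Price 0.0000; hedge Δ=0.0000, bond B=0.0000.
  t=2,j=0: stock 21.1722 → up 24.1363 (V=4.8077), down 15.0323 (V=4.8077). Price 4.6228; hedge Δ=0.0000, bond B=4.6228.
  t=2,j=1: stock 33.9948 → up 38.7541 (V=1.1181), down 24.1363 (V=4.8077). Price 1.9001; hedge Δ=-0.2524, bond B=10.4806.
  t=2,j=2: stock 54.5832 → up 62.2248 (V=0.0000), down 38.7541 (V=1.1181). Price 0.2500; hedge Δ=-0.0476, bond B=2.8502.
  t=1,j=0: stock 29.8200 → up 33.9948 (V=1.9001), down 21.1722 (V=4.6228). Price 2.4359; hedge Δ=-0.2123, bond B=8.7676.
  t=1,j=1: stock 47.8800 → up 54.5832 (V=0.2500), down 33.9948 (V=1.9001). Price 0.6094; hedge Δ=-0.0801, bond B=4.4468.
  t=0,j=0: stock 42.0000 → up 47.8800 (V=0.6094), down 29.8200 (V=2.4359). Price 0.9944; hedge Δ=-0.1011, bond B=5.2420.
Self-financing check: at every node Δ·S+B equals the discounted successor values.

(0,0): Delta=-0.1011 Bond=5.2420
(1,0): Delta=-0.2123 Bond=8.7676
(1,1): Delta=-0.0801 Bond=4.4468
(2,0): Delta=0.0000 Bond=4.6228
(2,1): Delta=-0.2524 Bond=10.4806
(2,2): Delta=-0.0476 Bond=2.8502
(3,0): Delta=0.0000 Bond=4.8077
(3,1): Delta=0.0000 Bond=4.8077
(3,2): Delta=-0.3000 Bond=12.7460
(3,3): Delta=0.0000 Bond=0.0000
V0=0.9944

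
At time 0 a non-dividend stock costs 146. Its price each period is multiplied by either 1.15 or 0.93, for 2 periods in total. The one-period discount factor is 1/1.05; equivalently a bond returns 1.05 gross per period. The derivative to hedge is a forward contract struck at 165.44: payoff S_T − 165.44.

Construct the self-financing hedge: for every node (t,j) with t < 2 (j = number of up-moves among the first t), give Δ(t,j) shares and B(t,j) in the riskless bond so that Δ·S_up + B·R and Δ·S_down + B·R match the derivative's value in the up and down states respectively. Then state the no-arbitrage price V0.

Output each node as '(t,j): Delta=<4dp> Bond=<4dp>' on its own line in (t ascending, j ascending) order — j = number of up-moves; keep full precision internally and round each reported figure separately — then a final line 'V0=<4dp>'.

(0,0): Delta=1.0000 Bond=-150.0590
(1,0): Delta=1.0000 Bond=-157.5619
(1,1): Delta=1.0000 Bond=-157.5619
V0=-4.0590

Under the risk-neutral measure, an up-move has probability p* = (R−d)/(u−d) = 0.5455 and values discount at R = 1.05.
Terminal payoffs: V(2,0)=-39.1646, V(2,1)=-9.2930, V(2,2)=27.6450
(1,0): S=135.7800. Δ = (V_up−V_dn)/(S_up−S_dn) = (-9.2930−-39.1646)/(156.1470−126.2754) = 1.0000. V = [p*·-9.2930 + (1−p*)·-39.1646]/1.05 = -21.7819. B = V − Δ·S = -157.5619.
(1,1): S=167.9000. Δ = (V_up−V_dn)/(S_up−S_dn) = (27.6450−-9.2930)/(193.0850−156.1470) = 1.0000. V = [p*·27.6450 + (1−p*)·-9.2930]/1.05 = 10.3381. B = V − Δ·S = -157.5619.
(0,0): S=146.0000. Δ = (V_up−V_dn)/(S_up−S_dn) = (10.3381−-21.7819)/(167.9000−135.7800) = 1.0000. V = [p*·10.3381 + (1−p*)·-21.7819]/1.05 = -4.0590. B = V − Δ·S = -150.0590.
Self-financing check: at every node Δ·S+B equals the discounted successor values.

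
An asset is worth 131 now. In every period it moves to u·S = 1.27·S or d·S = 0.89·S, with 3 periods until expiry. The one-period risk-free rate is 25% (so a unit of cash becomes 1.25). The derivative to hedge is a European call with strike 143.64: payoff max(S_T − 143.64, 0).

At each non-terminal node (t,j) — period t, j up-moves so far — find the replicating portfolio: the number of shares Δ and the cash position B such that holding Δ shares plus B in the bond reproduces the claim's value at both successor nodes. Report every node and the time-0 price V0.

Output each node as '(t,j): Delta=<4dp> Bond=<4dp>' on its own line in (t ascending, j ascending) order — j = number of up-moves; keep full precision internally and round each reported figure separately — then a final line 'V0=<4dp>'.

(0,0): Delta=0.9834 Bond=-71.3164
(1,0): Delta=0.7597 Bond=-63.0618
(1,1): Delta=0.9921 Bond=-90.5946
(2,0): Delta=0.0000 Bond=0.0000
(2,1): Delta=0.7892 Bond=-83.2066
(2,2): Delta=1.0000 Bond=-114.9120
V0=57.5079

No-arbitrage ⇒ martingale measure with p* = (R−d)/(u−d) = 0.9474.
Terminal payoffs: V(3,0)=0.0000, V(3,1)=0.0000, V(3,2)=44.4080, V(3,3)=124.6982
Node (2,0) S=103.7651: V=(p*·0.0000+(1−p*)·0.0000)/1.25=0.0000; Δ=(0.0000−0.0000)/(131.7817−92.3509)=0.0000; B=V−Δ·S=0.0000
Node (2,1) S=148.0693: V=(p*·44.4080+(1−p*)·0.0000)/1.25=33.6566; Δ=(44.4080−0.0000)/(188.0480−131.7817)=0.7892; B=V−Δ·S=-83.2066
Node (2,2) S=211.2899: V=(p*·124.6982+(1−p*)·44.4080)/1.25=96.3779; Δ=(124.6982−44.4080)/(268.3382−188.0480)=1.0000; B=V−Δ·S=-114.9120
Node (1,0) S=116.5900: V=(p*·33.6566+(1−p*)·0.0000)/1.25=25.5082; Δ=(33.6566−0.0000)/(148.0693−103.7651)=0.7597; B=V−Δ·S=-63.0618
Node (1,1) S=166.3700: V=(p*·96.3779+(1−p*)·33.6566)/1.25=74.4614; Δ=(96.3779−33.6566)/(211.2899−148.0693)=0.9921; B=V−Δ·S=-90.5946
Node (0,0) S=131.0000: V=(p*·74.4614+(1−p*)·25.5082)/1.25=57.5079; Δ=(74.4614−25.5082)/(166.3700−116.5900)=0.9834; B=V−Δ·S=-71.3164
Root portfolio cost Δ·131+B reproduces V0=57.5079.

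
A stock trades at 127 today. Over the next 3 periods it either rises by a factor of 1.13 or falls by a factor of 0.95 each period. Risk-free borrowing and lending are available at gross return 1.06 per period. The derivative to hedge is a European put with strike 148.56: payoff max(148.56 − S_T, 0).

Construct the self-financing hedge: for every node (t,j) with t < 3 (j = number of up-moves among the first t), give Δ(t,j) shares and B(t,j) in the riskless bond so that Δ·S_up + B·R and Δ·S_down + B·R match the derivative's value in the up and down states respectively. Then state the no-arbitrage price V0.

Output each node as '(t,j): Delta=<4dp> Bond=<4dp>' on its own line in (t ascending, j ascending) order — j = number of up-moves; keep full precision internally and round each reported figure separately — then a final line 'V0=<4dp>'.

(0,0): Delta=-0.4739 Bond=66.5710
(1,0): Delta=-0.8540 Bond=116.4358
(1,1): Delta=-0.2704 Bond=41.3749
(2,0): Delta=-1.0000 Bond=140.1509
(2,1): Delta=-0.7760 Bond=112.7763
(2,2): Delta=0.0000 Bond=0.0000
V0=6.3921

The replicating-portfolio and risk-neutral prices coincide; use p* = (1.06−0.95)/(1.13−0.95) = 0.6111 for the latter.
At expiry t=3: V(3,0)=39.6734, V(3,1)=19.0422, V(3,2)=0.0000, V(3,3)=0.0000
Node (2,0) S=114.6175: V=(p*·19.0422+(1−p*)·39.6734)/1.06=25.5334; Δ=(19.0422−39.6734)/(129.5178−108.8866)=-1.0000; B=V−Δ·S=140.1509
Node (2,1) S=136.3345: V=(p*·0.0000+(1−p*)·19.0422)/1.06=6.9861; Δ=(0.0000−19.0422)/(154.0580−129.5178)=-0.7760; B=V−Δ·S=112.7763
Node (2,2) S=162.1663: V=(p*·0.0000+(1−p*)·0.0000)/1.06=0.0000; Δ=(0.0000−0.0000)/(183.2479−154.0580)=0.0000; B=V−Δ·S=0.0000
Node (1,0) S=120.6500: V=(p*·6.9861+(1−p*)·25.5334)/1.06=13.3953; Δ=(6.9861−25.5334)/(136.3345−114.6175)=-0.8540; B=V−Δ·S=116.4358
Node (1,1) S=143.5100: V=(p*·0.0000+(1−p*)·6.9861)/1.06=2.5630; Δ=(0.0000−6.9861)/(162.1663−136.3345)=-0.2704; B=V−Δ·S=41.3749
Node (0,0) S=127.0000: V=(p*·2.5630+(1−p*)·13.3953)/1.06=6.3921; Δ=(2.5630−13.3953)/(143.5100−120.6500)=-0.4739; B=V−Δ·S=66.5710
Root portfolio cost Δ·127+B reproduces V0=6.3921.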